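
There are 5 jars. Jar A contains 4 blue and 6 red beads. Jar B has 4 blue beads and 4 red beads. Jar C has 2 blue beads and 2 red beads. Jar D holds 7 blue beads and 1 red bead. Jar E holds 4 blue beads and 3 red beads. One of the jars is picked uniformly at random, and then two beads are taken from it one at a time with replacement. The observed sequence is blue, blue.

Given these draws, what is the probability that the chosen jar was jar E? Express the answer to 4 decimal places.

For each hypothesis, P(data | H) works out to: P(data | jar A) = (4/10)(4/10) = 0.16; P(data | jar B) = (4/8)(4/8) = 0.25; P(data | jar C) = (2/4)(2/4) = 0.25; P(data | jar D) = (7/8)(7/8) = 0.76562; P(data | jar E) = (4/7)(4/7) = 0.32653.
Weighting by the prior gives 1/5 · 0.16 = 0.032, 1/5 · 0.25 = 0.05, 1/5 · 0.25 = 0.05, 1/5 · 0.76562 = 0.15313, 1/5 · 0.32653 = 0.065306; with total 0.35043.
Therefore the posterior P(jar E | data) = (0.065306) / (0.35043) = 0.18636.

0.1864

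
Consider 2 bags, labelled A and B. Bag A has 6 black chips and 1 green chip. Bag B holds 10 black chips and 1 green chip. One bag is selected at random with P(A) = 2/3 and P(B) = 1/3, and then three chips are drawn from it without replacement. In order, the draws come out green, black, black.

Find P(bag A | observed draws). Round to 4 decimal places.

0.7586

Under each hypothesis, the probability of the observed sequence is: P(data | bag A) = (1/7)(6/6)(5/5) = 1/7; P(data | bag B) = (1/11)(10/10)(9/9) = 1/11.
Multiplying each by its prior: 2/3 · 1/7 = 2/21, 1/3 · 1/11 = 1/33; with total 29/231.
Hence P(bag A | data) = (2/21) / (29/231) = 22/29.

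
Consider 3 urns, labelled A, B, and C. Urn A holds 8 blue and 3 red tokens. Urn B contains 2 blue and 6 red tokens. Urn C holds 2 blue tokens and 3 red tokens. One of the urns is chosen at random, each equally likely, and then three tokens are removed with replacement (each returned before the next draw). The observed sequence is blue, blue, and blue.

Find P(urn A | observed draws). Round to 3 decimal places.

0.829

Under each hypothesis, the probability of the observed sequence is: P(data | urn A) = (8/11)(8/11)(8/11) = 0.38467; P(data | urn B) = (2/8)(2/8)(2/8) = 0.015625; P(data | urn C) = (2/5)(2/5)(2/5) = 0.064.
Multiplying each by its prior: 1/3 · 0.38467 = 0.12822, 1/3 · 0.015625 = 0.0052083, 1/3 · 0.064 = 0.021333; with total 0.15477.
So P(urn A | data) = (0.12822) / (0.15477) = 0.8285.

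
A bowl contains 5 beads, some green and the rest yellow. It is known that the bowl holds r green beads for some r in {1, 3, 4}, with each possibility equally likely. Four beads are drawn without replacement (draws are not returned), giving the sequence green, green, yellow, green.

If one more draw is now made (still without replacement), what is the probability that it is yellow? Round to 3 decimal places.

0.333

Under each hypothesis, the probability of the observed sequence is: P(data | r = 1) = (1/5)(0/4) = 0; P(data | r = 3) = (3/5)(2/4)(2/3)(1/2) = 1/10; P(data | r = 4) = (4/5)(3/4)(1/3)(2/2) = 1/5.
The prior-weighted likelihoods are 1/3 · 0 = 0, 1/3 · 1/10 = 1/30, 1/3 · 1/5 = 1/15; with total 1/10.
Normalising, the posterior is P(r = 1 | data) = 0, P(r = 3 | data) = 1/3, P(r = 4 | data) = 2/3.
Averaging over the posterior, P(yellow next | data) = (1)(1/3) + (0)(2/3) = 1/3.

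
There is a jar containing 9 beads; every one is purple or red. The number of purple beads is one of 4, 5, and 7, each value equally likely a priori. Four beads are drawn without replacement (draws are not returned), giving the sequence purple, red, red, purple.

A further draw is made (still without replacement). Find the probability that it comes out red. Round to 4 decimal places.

0.4255

The likelihood of the observed sequence under each hypothesis: P(data | r = 4) = (4/9)(5/8)(4/7)(3/6) = 5/63; P(data | r = 5) = (5/9)(4/8)(3/7)(4/6) = 5/63; P(data | r = 7) = (7/9)(2/8)(1/7)(6/6) = 1/36.
The prior-weighted likelihoods are 1/3 · 5/63 = 5/189, 1/3 · 5/63 = 5/189, 1/3 · 1/36 = 1/108; summing to 47/756.
The posterior is then P(r = 4 | data) = 20/47, P(r = 5 | data) = 20/47, P(r = 7 | data) = 7/47.
So P(red next | data) = Σ P(red next | H) P(H | data) = (3/5)(20/47) + (2/5)(20/47) + (0)(7/47) = 20/47.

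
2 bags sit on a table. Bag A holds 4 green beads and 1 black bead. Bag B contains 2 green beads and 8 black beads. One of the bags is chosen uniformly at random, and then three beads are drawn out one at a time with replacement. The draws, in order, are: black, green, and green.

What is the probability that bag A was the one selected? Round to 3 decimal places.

0.800

The likelihood of the observed sequence under each hypothesis: P(data | bag A) = (1/5)(4/5)(4/5) = 16/125; P(data | bag B) = (8/10)(2/10)(2/10) = 4/125.
Multiplying each by its prior: 1/2 · 16/125 = 8/125, 1/2 · 4/125 = 2/125; summing to 2/25.
By Bayes' rule, P(bag A | data) = (8/125) / (2/25) = 4/5.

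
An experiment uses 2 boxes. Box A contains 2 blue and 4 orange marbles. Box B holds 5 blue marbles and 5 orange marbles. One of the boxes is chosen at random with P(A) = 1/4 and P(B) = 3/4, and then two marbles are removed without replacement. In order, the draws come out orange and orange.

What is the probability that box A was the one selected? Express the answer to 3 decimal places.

0.375

The likelihood of the observed sequence under each hypothesis: P(data | box A) = (4/6)(3/5) = 2/5; P(data | box B) = (5/10)(4/9) = 2/9.
Weighting by the prior gives 1/4 · 2/5 = 1/10, 3/4 · 2/9 = 1/6; summing to 4/15.
Therefore the posterior P(box A | data) = (1/10) / (4/15) = 3/8.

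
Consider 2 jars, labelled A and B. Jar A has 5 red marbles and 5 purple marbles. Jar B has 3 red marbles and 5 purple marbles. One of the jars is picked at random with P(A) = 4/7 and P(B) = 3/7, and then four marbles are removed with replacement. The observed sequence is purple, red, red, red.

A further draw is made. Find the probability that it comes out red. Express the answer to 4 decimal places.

0.4646

For each hypothesis, P(data | H) works out to: P(data | jar A) = (5/10)(5/10)(5/10)(5/10) = 0.0625; P(data | jar B) = (5/8)(3/8)(3/8)(3/8) = 0.032959.
Weighting by the prior gives 4/7 · 0.0625 = 0.035714, 3/7 · 0.032959 = 0.014125; summing to 0.04984.
The posterior is then P(jar A | data) = 0.71659, P(jar B | data) = 0.28341.
The predictive probability is P(red next | data) = (1/2)(0.71659) + (3/8)(0.28341) = 0.46457.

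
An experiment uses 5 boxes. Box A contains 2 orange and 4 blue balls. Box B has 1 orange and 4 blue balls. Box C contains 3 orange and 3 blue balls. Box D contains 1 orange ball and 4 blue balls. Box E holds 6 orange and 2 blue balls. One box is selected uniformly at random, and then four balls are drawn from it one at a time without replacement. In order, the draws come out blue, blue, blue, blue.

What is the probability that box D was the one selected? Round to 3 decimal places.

Under each hypothesis, the probability of the observed sequence is: P(data | box A) = (4/6)(3/5)(2/4)(1/3) = 1/15; P(data | box B) = (4/5)(3/4)(2/3)(1/2) = 1/5; P(data | box C) = (3/6)(2/5)(1/4)(0/3) = 0; P(data | box D) = (4/5)(3/4)(2/3)(1/2) = 1/5; P(data | box E) = (2/8)(1/7)(0/6) = 0.
Weighting by the prior gives 1/5 · 1/15 = 1/75, 1/5 · 1/5 = 1/25, 1/5 · 0 = 0, 1/5 · 1/5 = 1/25, 1/5 · 0 = 0; summing to 7/75.
By Bayes' rule, P(box D | data) = (1/25) / (7/75) = 3/7.

0.429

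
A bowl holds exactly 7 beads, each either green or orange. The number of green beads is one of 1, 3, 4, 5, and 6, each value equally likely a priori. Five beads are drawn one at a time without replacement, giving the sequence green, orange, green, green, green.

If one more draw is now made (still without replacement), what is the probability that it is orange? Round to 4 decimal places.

0.2857

Compute the likelihood of the observed sequence for each case: P(data | r = 1) = (1/7)(6/6)(0/5) = 0; P(data | r = 3) = (3/7)(4/6)(2/5)(1/4)(0/3) = 0; P(data | r = 4) = (4/7)(3/6)(3/5)(2/4)(1/3) = 1/35; P(data | r = 5) = (5/7)(2/6)(4/5)(3/4)(2/3) = 2/21; P(data | r = 6) = (6/7)(1/6)(5/5)(4/4)(3/3) = 1/7.
Multiplying each by its prior: 1/5 · 0 = 0, 1/5 · 0 = 0, 1/5 · 1/35 = 1/175, 1/5 · 2/21 = 2/105, 1/5 · 1/7 = 1/35; these sum to 4/75.
The posterior is then P(r = 1 | data) = 0, P(r = 3 | data) = 0, P(r = 4 | data) = 3/28, P(r = 5 | data) = 5/14, P(r = 6 | data) = 15/28.
The predictive probability is P(orange next | data) = (1)(3/28) + (1/2)(5/14) + (0)(15/28) = 2/7.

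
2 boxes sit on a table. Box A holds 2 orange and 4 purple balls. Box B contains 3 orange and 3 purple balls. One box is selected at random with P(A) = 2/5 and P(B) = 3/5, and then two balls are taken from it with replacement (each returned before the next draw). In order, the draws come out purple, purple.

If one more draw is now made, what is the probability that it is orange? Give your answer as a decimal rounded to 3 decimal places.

Compute the likelihood of the observed sequence for each case: P(data | box A) = (4/6)(4/6) = 4/9; P(data | box B) = (3/6)(3/6) = 1/4.
The prior-weighted likelihoods are 2/5 · 4/9 = 8/45, 3/5 · 1/4 = 3/20; these sum to 59/180.
Normalising, the posterior is P(box A | data) = 32/59, P(box B | data) = 27/59.
The predictive probability is P(orange next | data) = (1/3)(32/59) + (1/2)(27/59) = 145/354.

0.410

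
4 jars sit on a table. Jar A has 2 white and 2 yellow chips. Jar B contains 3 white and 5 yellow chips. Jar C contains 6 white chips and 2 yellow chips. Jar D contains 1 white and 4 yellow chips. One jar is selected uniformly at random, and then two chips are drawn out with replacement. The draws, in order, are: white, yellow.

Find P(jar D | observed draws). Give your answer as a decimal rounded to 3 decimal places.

Under each hypothesis, the probability of the observed sequence is: P(data | jar A) = (2/4)(2/4) = 0.25; P(data | jar B) = (3/8)(5/8) = 0.23438; P(data | jar C) = (6/8)(2/8) = 0.1875; P(data | jar D) = (1/5)(4/5) = 0.16.
The prior-weighted likelihoods are 1/4 · 0.25 = 0.0625, 1/4 · 0.23438 = 0.058594, 1/4 · 0.1875 = 0.046875, 1/4 · 0.16 = 0.04; summing to 0.20797.
So P(jar D | data) = (0.04) / (0.20797) = 0.19234.

0.192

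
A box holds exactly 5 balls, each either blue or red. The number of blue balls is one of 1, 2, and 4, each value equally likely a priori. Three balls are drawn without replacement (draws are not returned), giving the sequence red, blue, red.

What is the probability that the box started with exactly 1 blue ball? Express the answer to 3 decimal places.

Compute the likelihood of the observed sequence for each case: P(data | r = 1) = (4/5)(1/4)(3/3) = 1/5; P(data | r = 2) = (3/5)(2/4)(2/3) = 1/5; P(data | r = 4) = (1/5)(4/4)(0/3) = 0.
The prior-weighted likelihoods are 1/3 · 1/5 = 1/15, 1/3 · 1/5 = 1/15, 1/3 · 0 = 0; these sum to 2/15.
Therefore the posterior P(r = 1 | data) = (1/15) / (2/15) = 1/2.

0.500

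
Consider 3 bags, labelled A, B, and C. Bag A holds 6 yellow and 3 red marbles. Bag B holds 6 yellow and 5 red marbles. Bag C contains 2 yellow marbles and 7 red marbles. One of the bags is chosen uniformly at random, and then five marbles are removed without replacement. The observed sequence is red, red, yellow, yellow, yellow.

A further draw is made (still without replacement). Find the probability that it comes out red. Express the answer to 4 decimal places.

The likelihood of the observed sequence under each hypothesis: P(data | bag A) = (3/9)(2/8)(6/7)(5/6)(4/5) = 1/21; P(data | bag B) = (5/11)(4/10)(6/9)(5/8)(4/7) = 10/231; P(data | bag C) = (7/9)(6/8)(2/7)(1/6)(0/5) = 0.
The prior-weighted likelihoods are 1/3 · 1/21 = 1/63, 1/3 · 10/231 = 10/693, 1/3 · 0 = 0; these sum to 1/33.
Normalising, the posterior is P(bag A | data) = 11/21, P(bag B | data) = 10/21, P(bag C | data) = 0.
So P(red next | data) = Σ P(red next | H) P(H | data) = (1/4)(11/21) + (1/2)(10/21) = 31/84.

0.3690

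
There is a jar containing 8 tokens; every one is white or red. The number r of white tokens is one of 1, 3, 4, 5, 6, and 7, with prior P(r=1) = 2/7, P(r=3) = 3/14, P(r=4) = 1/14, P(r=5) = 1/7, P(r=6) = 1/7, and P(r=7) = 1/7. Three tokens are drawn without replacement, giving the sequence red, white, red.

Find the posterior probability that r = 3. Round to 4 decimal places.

Compute the likelihood of the observed sequence for each case: P(data | r = 1) = (7/8)(1/7)(6/6) = 1/8; P(data | r = 3) = (5/8)(3/7)(4/6) = 5/28; P(data | r = 4) = (4/8)(4/7)(3/6) = 1/7; P(data | r = 5) = (3/8)(5/7)(2/6) = 5/56; P(data | r = 6) = (2/8)(6/7)(1/6) = 1/28; P(data | r = 7) = (1/8)(7/7)(0/6) = 0.
The prior-weighted likelihoods are 2/7 · 1/8 = 1/28, 3/14 · 5/28 = 15/392, 1/14 · 1/7 = 1/98, 1/7 · 5/56 = 5/392, 1/7 · 1/28 = 1/196, 1/7 · 0 = 0; these sum to 5/49.
So P(r = 3 | data) = (15/392) / (5/49) = 3/8.

0.3750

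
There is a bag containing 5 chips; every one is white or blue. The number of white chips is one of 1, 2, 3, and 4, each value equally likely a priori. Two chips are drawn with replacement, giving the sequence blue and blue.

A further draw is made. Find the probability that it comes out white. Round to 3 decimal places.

0.333

Under each hypothesis, the probability of the observed sequence is: P(data | r = 1) = (4/5)(4/5) = 16/25; P(data | r = 2) = (3/5)(3/5) = 9/25; P(data | r = 3) = (2/5)(2/5) = 4/25; P(data | r = 4) = (1/5)(1/5) = 1/25.
The prior-weighted likelihoods are 1/4 · 16/25 = 4/25, 1/4 · 9/25 = 9/100, 1/4 · 4/25 = 1/25, 1/4 · 1/25 = 1/100; summing to 3/10.
Dividing through by the total gives posterior P(r = 1 | data) = 8/15, P(r = 2 | data) = 3/10, P(r = 3 | data) = 2/15, P(r = 4 | data) = 1/30.
Averaging over the posterior, P(white next | data) = (1/5)(8/15) + (2/5)(3/10) + (3/5)(2/15) + (4/5)(1/30) = 1/3.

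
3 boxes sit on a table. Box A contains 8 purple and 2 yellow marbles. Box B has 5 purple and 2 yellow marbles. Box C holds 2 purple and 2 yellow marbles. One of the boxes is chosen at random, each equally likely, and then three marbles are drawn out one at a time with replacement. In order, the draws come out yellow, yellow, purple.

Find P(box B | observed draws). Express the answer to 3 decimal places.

For each hypothesis, P(data | H) works out to: P(data | box A) = (2/10)(2/10)(8/10) = 0.032; P(data | box B) = (2/7)(2/7)(5/7) = 0.058309; P(data | box C) = (2/4)(2/4)(2/4) = 0.125.
The prior-weighted likelihoods are 1/3 · 0.032 = 0.010667, 1/3 · 0.058309 = 0.019436, 1/3 · 0.125 = 0.041667; summing to 0.07177.
Therefore the posterior P(box B | data) = (0.019436) / (0.07177) = 0.27082.

0.271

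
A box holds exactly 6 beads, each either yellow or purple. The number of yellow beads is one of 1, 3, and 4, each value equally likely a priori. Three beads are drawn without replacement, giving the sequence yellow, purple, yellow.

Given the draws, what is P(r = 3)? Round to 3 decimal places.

0.429

The likelihood of the observed sequence under each hypothesis: P(data | r = 1) = (1/6)(5/5)(0/4) = 0; P(data | r = 3) = (3/6)(3/5)(2/4) = 3/20; P(data | r = 4) = (4/6)(2/5)(3/4) = 1/5.
Multiplying each by its prior: 1/3 · 0 = 0, 1/3 · 3/20 = 1/20, 1/3 · 1/5 = 1/15; summing to 7/60.
Hence P(r = 3 | data) = (1/20) / (7/60) = 3/7.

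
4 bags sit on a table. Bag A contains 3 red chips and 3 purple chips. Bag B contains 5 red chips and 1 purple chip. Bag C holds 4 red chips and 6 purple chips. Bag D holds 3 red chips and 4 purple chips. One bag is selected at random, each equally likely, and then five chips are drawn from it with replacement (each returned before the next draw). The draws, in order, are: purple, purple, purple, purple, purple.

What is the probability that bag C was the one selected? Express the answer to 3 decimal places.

0.457

Compute the likelihood of the observed sequence for each case: P(data | bag A) = (3/6)(3/6)(3/6)(3/6)(3/6) = 0.03125; P(data | bag B) = (1/6)(1/6)(1/6)(1/6)(1/6) = 0.0001286; P(data | bag C) = (6/10)(6/10)(6/10)(6/10)(6/10) = 0.07776; P(data | bag D) = (4/7)(4/7)(4/7)(4/7)(4/7) = 0.060927.
The prior-weighted likelihoods are 1/4 · 0.03125 = 0.0078125, 1/4 · 0.0001286 = 3.215e-05, 1/4 · 0.07776 = 0.01944, 1/4 · 0.060927 = 0.015232; these sum to 0.042516.
So P(bag C | data) = (0.01944) / (0.042516) = 0.45724.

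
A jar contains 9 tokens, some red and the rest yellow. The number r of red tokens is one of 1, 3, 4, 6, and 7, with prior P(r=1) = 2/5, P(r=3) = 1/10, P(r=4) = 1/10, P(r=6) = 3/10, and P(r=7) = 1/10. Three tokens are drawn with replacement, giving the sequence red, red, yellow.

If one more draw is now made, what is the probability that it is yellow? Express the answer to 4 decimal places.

0.4059

Compute the likelihood of the observed sequence for each case: P(data | r = 1) = (1/9)(1/9)(8/9) = 0.010974; P(data | r = 3) = (3/9)(3/9)(6/9) = 0.074074; P(data | r = 4) = (4/9)(4/9)(5/9) = 0.10974; P(data | r = 6) = (6/9)(6/9)(3/9) = 0.14815; P(data | r = 7) = (7/9)(7/9)(2/9) = 0.13443.
Weighting by the prior gives 2/5 · 0.010974 = 0.0043896, 1/10 · 0.074074 = 0.0074074, 1/10 · 0.10974 = 0.010974, 3/10 · 0.14815 = 0.044444, 1/10 · 0.13443 = 0.013443; these sum to 0.080658.
Dividing through by the total gives posterior P(r = 1 | data) = 0.054422, P(r = 3 | data) = 0.091837, P(r = 4 | data) = 0.13605, P(r = 6 | data) = 0.55102, P(r = 7 | data) = 0.16667.
The predictive probability is P(yellow next | data) = (8/9)(0.054422) + (2/3)(0.091837) + (5/9)(0.13605) + (1/3)(0.55102) + (2/9)(0.16667) = 0.4059.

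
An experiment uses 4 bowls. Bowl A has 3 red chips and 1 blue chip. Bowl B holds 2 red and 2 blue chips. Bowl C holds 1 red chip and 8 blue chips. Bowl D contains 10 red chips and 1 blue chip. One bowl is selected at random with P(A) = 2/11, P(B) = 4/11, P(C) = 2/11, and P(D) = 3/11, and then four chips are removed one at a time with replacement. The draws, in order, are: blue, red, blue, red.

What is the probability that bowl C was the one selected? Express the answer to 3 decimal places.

For each hypothesis, P(data | H) works out to: P(data | bowl A) = (1/4)(3/4)(1/4)(3/4) = 0.035156; P(data | bowl B) = (2/4)(2/4)(2/4)(2/4) = 0.0625; P(data | bowl C) = (8/9)(1/9)(8/9)(1/9) = 0.0097546; P(data | bowl D) = (1/11)(10/11)(1/11)(10/11) = 0.0068301.
Weighting by the prior gives 2/11 · 0.035156 = 0.006392, 4/11 · 0.0625 = 0.022727, 2/11 · 0.0097546 = 0.0017736, 3/11 · 0.0068301 = 0.0018628; these sum to 0.032756.
By Bayes' rule, P(bowl C | data) = (0.0017736) / (0.032756) = 0.054145.

0.054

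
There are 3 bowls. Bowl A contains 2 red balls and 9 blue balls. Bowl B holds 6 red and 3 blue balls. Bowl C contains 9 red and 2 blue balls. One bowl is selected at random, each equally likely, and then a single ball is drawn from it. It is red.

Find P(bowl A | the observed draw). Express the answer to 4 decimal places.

0.1091

The likelihood of this draw under each hypothesis: P(data | bowl A) = (2/11) = 2/11; P(data | bowl B) = (6/9) = 2/3; P(data | bowl C) = (9/11) = 9/11.
Weighting by the prior gives 1/3 · 2/11 = 2/33, 1/3 · 2/3 = 2/9, 1/3 · 9/11 = 3/11; with total 5/9.
So P(bowl A | data) = (2/33) / (5/9) = 6/55.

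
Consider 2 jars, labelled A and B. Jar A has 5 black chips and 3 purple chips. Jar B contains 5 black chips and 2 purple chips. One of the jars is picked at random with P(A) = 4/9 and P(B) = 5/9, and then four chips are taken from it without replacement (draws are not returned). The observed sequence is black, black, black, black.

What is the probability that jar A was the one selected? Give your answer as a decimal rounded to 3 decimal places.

0.286

Compute the likelihood of the observed sequence for each case: P(data | jar A) = (5/8)(4/7)(3/6)(2/5) = 1/14; P(data | jar B) = (5/7)(4/6)(3/5)(2/4) = 1/7.
Weighting by the prior gives 4/9 · 1/14 = 2/63, 5/9 · 1/7 = 5/63; with total 1/9.
Hence P(jar A | data) = (2/63) / (1/9) = 2/7.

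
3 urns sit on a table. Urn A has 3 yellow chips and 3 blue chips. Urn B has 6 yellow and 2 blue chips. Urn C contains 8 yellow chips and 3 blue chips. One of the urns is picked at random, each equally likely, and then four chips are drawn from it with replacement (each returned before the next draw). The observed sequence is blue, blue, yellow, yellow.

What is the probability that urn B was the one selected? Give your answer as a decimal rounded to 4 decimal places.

0.2566

Under each hypothesis, the probability of the observed sequence is: P(data | urn A) = (3/6)(3/6)(3/6)(3/6) = 0.0625; P(data | urn B) = (2/8)(2/8)(6/8)(6/8) = 0.035156; P(data | urn C) = (3/11)(3/11)(8/11)(8/11) = 0.039342.
The prior-weighted likelihoods are 1/3 · 0.0625 = 0.020833, 1/3 · 0.035156 = 0.011719, 1/3 · 0.039342 = 0.013114; summing to 0.045666.
By Bayes' rule, P(urn B | data) = (0.011719) / (0.045666) = 0.25662.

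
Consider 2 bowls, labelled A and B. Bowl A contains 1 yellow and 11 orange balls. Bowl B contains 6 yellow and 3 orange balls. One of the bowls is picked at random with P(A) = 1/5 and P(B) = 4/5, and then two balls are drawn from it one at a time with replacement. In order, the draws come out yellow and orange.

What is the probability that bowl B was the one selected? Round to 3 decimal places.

Compute the likelihood of the observed sequence for each case: P(data | bowl A) = (1/12)(11/12) = 11/144; P(data | bowl B) = (6/9)(3/9) = 2/9.
Multiplying each by its prior: 1/5 · 11/144 = 11/720, 4/5 · 2/9 = 8/45; these sum to 139/720.
So P(bowl B | data) = (8/45) / (139/720) = 128/139.

0.921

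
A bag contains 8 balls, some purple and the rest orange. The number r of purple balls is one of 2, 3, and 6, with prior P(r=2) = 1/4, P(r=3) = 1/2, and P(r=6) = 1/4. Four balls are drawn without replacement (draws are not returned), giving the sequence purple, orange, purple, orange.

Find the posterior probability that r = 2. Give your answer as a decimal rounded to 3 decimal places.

0.167

For each hypothesis, P(data | H) works out to: P(data | r = 2) = (2/8)(6/7)(1/6)(5/5) = 1/28; P(data | r = 3) = (3/8)(5/7)(2/6)(4/5) = 1/14; P(data | r = 6) = (6/8)(2/7)(5/6)(1/5) = 1/28.
Weighting by the prior gives 1/4 · 1/28 = 1/112, 1/2 · 1/14 = 1/28, 1/4 · 1/28 = 1/112; summing to 3/56.
Therefore the posterior P(r = 2 | data) = (1/112) / (3/56) = 1/6.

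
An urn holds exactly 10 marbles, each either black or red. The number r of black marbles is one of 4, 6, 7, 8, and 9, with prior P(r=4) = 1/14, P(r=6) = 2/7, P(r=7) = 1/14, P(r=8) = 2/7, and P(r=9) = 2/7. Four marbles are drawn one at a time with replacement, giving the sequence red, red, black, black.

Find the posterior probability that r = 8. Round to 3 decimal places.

0.219

For each hypothesis, P(data | H) works out to: P(data | r = 4) = (6/10)(6/10)(4/10)(4/10) = 0.0576; P(data | r = 6) = (4/10)(4/10)(6/10)(6/10) = 0.0576; P(data | r = 7) = (3/10)(3/10)(7/10)(7/10) = 0.0441; P(data | r = 8) = (2/10)(2/10)(8/10)(8/10) = 0.0256; P(data | r = 9) = (1/10)(1/10)(9/10)(9/10) = 0.0081.
The prior-weighted likelihoods are 1/14 · 0.0576 = 0.0041143, 2/7 · 0.0576 = 0.016457, 1/14 · 0.0441 = 0.00315, 2/7 · 0.0256 = 0.0073143, 2/7 · 0.0081 = 0.0023143; these sum to 0.03335.
Hence P(r = 8 | data) = (0.0073143) / (0.03335) = 0.21932.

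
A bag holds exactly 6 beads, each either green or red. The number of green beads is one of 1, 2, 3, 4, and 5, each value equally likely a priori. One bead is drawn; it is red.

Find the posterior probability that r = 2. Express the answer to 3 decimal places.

0.267

The likelihood of this draw under each hypothesis: P(data | r = 1) = (5/6) = 5/6; P(data | r = 2) = (4/6) = 2/3; P(data | r = 3) = (3/6) = 1/2; P(data | r = 4) = (2/6) = 1/3; P(data | r = 5) = (1/6) = 1/6.
The prior-weighted likelihoods are 1/5 · 5/6 = 1/6, 1/5 · 2/3 = 2/15, 1/5 · 1/2 = 1/10, 1/5 · 1/3 = 1/15, 1/5 · 1/6 = 1/30; with total 1/2.
So P(r = 2 | data) = (2/15) / (1/2) = 4/15.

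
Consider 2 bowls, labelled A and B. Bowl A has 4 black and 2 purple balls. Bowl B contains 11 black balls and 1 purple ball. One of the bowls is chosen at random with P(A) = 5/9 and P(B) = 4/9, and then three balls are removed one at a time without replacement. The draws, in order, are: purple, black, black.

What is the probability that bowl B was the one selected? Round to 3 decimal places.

For each hypothesis, P(data | H) works out to: P(data | bowl A) = (2/6)(4/5)(3/4) = 1/5; P(data | bowl B) = (1/12)(11/11)(10/10) = 1/12.
Multiplying each by its prior: 5/9 · 1/5 = 1/9, 4/9 · 1/12 = 1/27; with total 4/27.
Hence P(bowl B | data) = (1/27) / (4/27) = 1/4.

0.250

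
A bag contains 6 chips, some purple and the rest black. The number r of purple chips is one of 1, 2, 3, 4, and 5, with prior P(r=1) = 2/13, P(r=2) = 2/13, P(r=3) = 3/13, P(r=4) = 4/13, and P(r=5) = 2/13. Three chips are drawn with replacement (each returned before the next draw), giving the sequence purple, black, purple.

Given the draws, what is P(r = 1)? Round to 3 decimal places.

0.033

Under each hypothesis, the probability of the observed sequence is: P(data | r = 1) = (1/6)(5/6)(1/6) = 0.023148; P(data | r = 2) = (2/6)(4/6)(2/6) = 0.074074; P(data | r = 3) = (3/6)(3/6)(3/6) = 0.125; P(data | r = 4) = (4/6)(2/6)(4/6) = 0.14815; P(data | r = 5) = (5/6)(1/6)(5/6) = 0.11574.
Multiplying each by its prior: 2/13 · 0.023148 = 0.0035613, 2/13 · 0.074074 = 0.011396, 3/13 · 0.125 = 0.028846, 4/13 · 0.14815 = 0.045584, 2/13 · 0.11574 = 0.017806; summing to 0.10719.
Therefore the posterior P(r = 1 | data) = (0.0035613) / (0.10719) = 0.033223.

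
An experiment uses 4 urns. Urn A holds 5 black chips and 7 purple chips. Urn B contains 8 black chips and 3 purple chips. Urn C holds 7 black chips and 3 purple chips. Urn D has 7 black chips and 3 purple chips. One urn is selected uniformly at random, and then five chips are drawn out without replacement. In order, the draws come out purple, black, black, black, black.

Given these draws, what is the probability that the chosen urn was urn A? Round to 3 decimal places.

Under each hypothesis, the probability of the observed sequence is: P(data | urn A) = (7/12)(5/11)(4/10)(3/9)(2/8) = 0.0088384; P(data | urn B) = (3/11)(8/10)(7/9)(6/8)(5/7) = 0.090909; P(data | urn C) = (3/10)(7/9)(6/8)(5/7)(4/6) = 0.083333; P(data | urn D) = (3/10)(7/9)(6/8)(5/7)(4/6) = 0.083333.
Multiplying each by its prior: 1/4 · 0.0088384 = 0.0022096, 1/4 · 0.090909 = 0.022727, 1/4 · 0.083333 = 0.020833, 1/4 · 0.083333 = 0.020833; summing to 0.066604.
Therefore the posterior P(urn A | data) = (0.0022096) / (0.066604) = 0.033175.

0.033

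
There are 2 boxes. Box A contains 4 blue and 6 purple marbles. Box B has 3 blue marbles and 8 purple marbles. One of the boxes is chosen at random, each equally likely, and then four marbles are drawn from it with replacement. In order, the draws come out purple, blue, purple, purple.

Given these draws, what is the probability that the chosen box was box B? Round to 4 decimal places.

The likelihood of the observed sequence under each hypothesis: P(data | box A) = (6/10)(4/10)(6/10)(6/10) = 0.0864; P(data | box B) = (8/11)(3/11)(8/11)(8/11) = 0.10491.
The prior-weighted likelihoods are 1/2 · 0.0864 = 0.0432, 1/2 · 0.10491 = 0.052455; with total 0.095655.
So P(box B | data) = (0.052455) / (0.095655) = 0.54838.

0.5484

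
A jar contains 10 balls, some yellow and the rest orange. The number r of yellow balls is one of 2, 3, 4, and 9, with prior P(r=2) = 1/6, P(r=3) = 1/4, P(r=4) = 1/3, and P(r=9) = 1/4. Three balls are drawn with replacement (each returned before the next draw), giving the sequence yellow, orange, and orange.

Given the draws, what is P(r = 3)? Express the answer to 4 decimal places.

0.3392

The likelihood of the observed sequence under each hypothesis: P(data | r = 2) = (2/10)(8/10)(8/10) = 0.128; P(data | r = 3) = (3/10)(7/10)(7/10) = 0.147; P(data | r = 4) = (4/10)(6/10)(6/10) = 0.144; P(data | r = 9) = (9/10)(1/10)(1/10) = 0.009.
Multiplying each by its prior: 1/6 · 0.128 = 0.021333, 1/4 · 0.147 = 0.03675, 1/3 · 0.144 = 0.048, 1/4 · 0.009 = 0.00225; these sum to 0.10833.
Therefore the posterior P(r = 3 | data) = (0.03675) / (0.10833) = 0.33923.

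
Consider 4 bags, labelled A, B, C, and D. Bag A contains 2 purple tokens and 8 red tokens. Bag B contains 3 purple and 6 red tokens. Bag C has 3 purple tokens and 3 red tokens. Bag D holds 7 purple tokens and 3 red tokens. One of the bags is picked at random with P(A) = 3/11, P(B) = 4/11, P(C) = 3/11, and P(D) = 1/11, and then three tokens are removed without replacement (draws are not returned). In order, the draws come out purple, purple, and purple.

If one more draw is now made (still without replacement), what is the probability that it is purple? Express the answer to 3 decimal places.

0.341

The likelihood of the observed sequence under each hypothesis: P(data | bag A) = (2/10)(1/9)(0/8) = 0; P(data | bag B) = (3/9)(2/8)(1/7) = 0.011905; P(data | bag C) = (3/6)(2/5)(1/4) = 0.05; P(data | bag D) = (7/10)(6/9)(5/8) = 0.29167.
Weighting by the prior gives 3/11 · 0 = 0, 4/11 · 0.011905 = 0.004329, 3/11 · 0.05 = 0.013636, 1/11 · 0.29167 = 0.026515; with total 0.044481.
Normalising, the posterior is P(bag A | data) = 0, P(bag B | data) = 0.097324, P(bag C | data) = 0.30657, P(bag D | data) = 0.59611.
So P(purple next | data) = Σ P(purple next | H) P(H | data) = (0)(0.097324) + (0)(0.30657) + (4/7)(0.59611) = 0.34063.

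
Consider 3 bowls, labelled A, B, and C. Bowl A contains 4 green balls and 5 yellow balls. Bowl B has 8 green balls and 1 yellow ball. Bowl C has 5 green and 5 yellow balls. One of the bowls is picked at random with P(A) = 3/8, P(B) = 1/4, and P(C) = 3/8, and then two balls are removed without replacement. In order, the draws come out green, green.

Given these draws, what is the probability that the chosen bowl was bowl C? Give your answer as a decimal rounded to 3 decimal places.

For each hypothesis, P(data | H) works out to: P(data | bowl A) = (4/9)(3/8) = 1/6; P(data | bowl B) = (8/9)(7/8) = 7/9; P(data | bowl C) = (5/10)(4/9) = 2/9.
Weighting by the prior gives 3/8 · 1/6 = 1/16, 1/4 · 7/9 = 7/36, 3/8 · 2/9 = 1/12; summing to 49/144.
Therefore the posterior P(bowl C | data) = (1/12) / (49/144) = 12/49.

0.245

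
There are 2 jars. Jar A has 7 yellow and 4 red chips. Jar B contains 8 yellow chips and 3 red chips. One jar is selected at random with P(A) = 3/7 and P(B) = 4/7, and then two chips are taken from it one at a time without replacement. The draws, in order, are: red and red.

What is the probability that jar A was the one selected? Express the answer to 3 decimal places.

Compute the likelihood of the observed sequence for each case: P(data | jar A) = (4/11)(3/10) = 6/55; P(data | jar B) = (3/11)(2/10) = 3/55.
The prior-weighted likelihoods are 3/7 · 6/55 = 18/385, 4/7 · 3/55 = 12/385; with total 6/77.
Therefore the posterior P(jar A | data) = (18/385) / (6/77) = 3/5.

0.600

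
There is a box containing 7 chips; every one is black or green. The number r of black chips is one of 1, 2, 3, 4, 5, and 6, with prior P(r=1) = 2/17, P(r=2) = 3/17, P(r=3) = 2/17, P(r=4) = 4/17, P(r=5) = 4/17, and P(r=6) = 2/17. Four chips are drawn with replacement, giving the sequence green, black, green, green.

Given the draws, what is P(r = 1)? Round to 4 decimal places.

The likelihood of the observed sequence under each hypothesis: P(data | r = 1) = (6/7)(1/7)(6/7)(6/7) = 0.089963; P(data | r = 2) = (5/7)(2/7)(5/7)(5/7) = 0.10412; P(data | r = 3) = (4/7)(3/7)(4/7)(4/7) = 0.079967; P(data | r = 4) = (3/7)(4/7)(3/7)(3/7) = 0.044981; P(data | r = 5) = (2/7)(5/7)(2/7)(2/7) = 0.01666; P(data | r = 6) = (1/7)(6/7)(1/7)(1/7) = 0.002499.
Weighting by the prior gives 2/17 · 0.089963 = 0.010584, 3/17 · 0.10412 = 0.018375, 2/17 · 0.079967 = 0.0094078, 4/17 · 0.044981 = 0.010584, 4/17 · 0.01666 = 0.0039199, 2/17 · 0.002499 = 0.000294; these sum to 0.053164.
Therefore the posterior P(r = 1 | data) = (0.010584) / (0.053164) = 0.19908.

0.1991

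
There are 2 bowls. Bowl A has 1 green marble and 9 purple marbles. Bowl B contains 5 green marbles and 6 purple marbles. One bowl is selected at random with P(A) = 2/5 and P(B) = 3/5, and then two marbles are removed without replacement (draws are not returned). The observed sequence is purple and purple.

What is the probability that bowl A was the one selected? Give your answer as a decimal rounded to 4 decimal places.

Compute the likelihood of the observed sequence for each case: P(data | bowl A) = (9/10)(8/9) = 4/5; P(data | bowl B) = (6/11)(5/10) = 3/11.
Weighting by the prior gives 2/5 · 4/5 = 8/25, 3/5 · 3/11 = 9/55; with total 133/275.
Therefore the posterior P(bowl A | data) = (8/25) / (133/275) = 88/133.

0.6617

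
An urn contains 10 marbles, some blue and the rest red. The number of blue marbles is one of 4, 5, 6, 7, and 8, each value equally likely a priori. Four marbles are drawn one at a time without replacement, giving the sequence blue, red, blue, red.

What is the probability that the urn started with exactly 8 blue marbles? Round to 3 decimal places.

For each hypothesis, P(data | H) works out to: P(data | r = 4) = (4/10)(6/9)(3/8)(5/7) = 1/14; P(data | r = 5) = (5/10)(5/9)(4/8)(4/7) = 5/63; P(data | r = 6) = (6/10)(4/9)(5/8)(3/7) = 1/14; P(data | r = 7) = (7/10)(3/9)(6/8)(2/7) = 1/20; P(data | r = 8) = (8/10)(2/9)(7/8)(1/7) = 1/45.
The prior-weighted likelihoods are 1/5 · 1/14 = 1/70, 1/5 · 5/63 = 1/63, 1/5 · 1/14 = 1/70, 1/5 · 1/20 = 1/100, 1/5 · 1/45 = 1/225; with total 53/900.
By Bayes' rule, P(r = 8 | data) = (1/225) / (53/900) = 4/53.

0.075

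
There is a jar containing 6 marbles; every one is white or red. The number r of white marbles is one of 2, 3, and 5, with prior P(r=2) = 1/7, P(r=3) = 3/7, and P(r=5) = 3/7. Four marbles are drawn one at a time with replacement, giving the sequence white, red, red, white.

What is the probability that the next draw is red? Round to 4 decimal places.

The likelihood of the observed sequence under each hypothesis: P(data | r = 2) = (2/6)(4/6)(4/6)(2/6) = 0.049383; P(data | r = 3) = (3/6)(3/6)(3/6)(3/6) = 0.0625; P(data | r = 5) = (5/6)(1/6)(1/6)(5/6) = 0.01929.
Multiplying each by its prior: 1/7 · 0.049383 = 0.0070547, 3/7 · 0.0625 = 0.026786, 3/7 · 0.01929 = 0.0082672; with total 0.042108.
Normalising, the posterior is P(r = 2 | data) = 0.16754, P(r = 3 | data) = 0.63613, P(r = 5 | data) = 0.19634.
So P(red next | data) = Σ P(red next | H) P(H | data) = (2/3)(0.16754) + (1/2)(0.63613) + (1/6)(0.19634) = 0.46248.

0.4625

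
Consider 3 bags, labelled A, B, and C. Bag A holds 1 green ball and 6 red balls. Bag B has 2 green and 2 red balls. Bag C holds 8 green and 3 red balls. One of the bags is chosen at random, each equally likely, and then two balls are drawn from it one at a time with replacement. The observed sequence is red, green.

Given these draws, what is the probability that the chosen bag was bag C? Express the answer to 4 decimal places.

0.3475

For each hypothesis, P(data | H) works out to: P(data | bag A) = (6/7)(1/7) = 0.12245; P(data | bag B) = (2/4)(2/4) = 0.25; P(data | bag C) = (3/11)(8/11) = 0.19835.
Weighting by the prior gives 1/3 · 0.12245 = 0.040816, 1/3 · 0.25 = 0.083333, 1/3 · 0.19835 = 0.066116; these sum to 0.19027.
So P(bag C | data) = (0.066116) / (0.19027) = 0.34749.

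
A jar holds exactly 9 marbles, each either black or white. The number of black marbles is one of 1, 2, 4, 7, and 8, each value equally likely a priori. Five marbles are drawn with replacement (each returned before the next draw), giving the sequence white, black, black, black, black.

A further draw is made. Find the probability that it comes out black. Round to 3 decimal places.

The likelihood of the observed sequence under each hypothesis: P(data | r = 1) = (8/9)(1/9)(1/9)(1/9)(1/9) = 0.00013548; P(data | r = 2) = (7/9)(2/9)(2/9)(2/9)(2/9) = 0.0018967; P(data | r = 4) = (5/9)(4/9)(4/9)(4/9)(4/9) = 0.021677; P(data | r = 7) = (2/9)(7/9)(7/9)(7/9)(7/9) = 0.081322; P(data | r = 8) = (1/9)(8/9)(8/9)(8/9)(8/9) = 0.069366.
The prior-weighted likelihoods are 1/5 · 0.00013548 = 2.7096e-05, 1/5 · 0.0018967 = 0.00037935, 1/5 · 0.021677 = 0.0043354, 1/5 · 0.081322 = 0.016264, 1/5 · 0.069366 = 0.013873; these sum to 0.03488.
Dividing through by the total gives posterior P(r = 1 | data) = 0.00077685, P(r = 2 | data) = 0.010876, P(r = 4 | data) = 0.1243, P(r = 7 | data) = 0.4663, P(r = 8 | data) = 0.39775.
Averaging over the posterior, P(black next | data) = (1/9)(0.00077685) + (2/9)(0.010876) + (4/9)(0.1243) + (7/9)(0.4663) + (8/9)(0.39775) = 0.77398.

0.774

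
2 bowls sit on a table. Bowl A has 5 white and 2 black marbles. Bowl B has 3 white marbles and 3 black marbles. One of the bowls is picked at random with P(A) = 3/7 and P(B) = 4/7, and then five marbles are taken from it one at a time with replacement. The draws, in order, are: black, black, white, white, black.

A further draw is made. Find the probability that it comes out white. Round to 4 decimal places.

0.5476

For each hypothesis, P(data | H) works out to: P(data | bowl A) = (2/7)(2/7)(5/7)(5/7)(2/7) = 0.0119; P(data | bowl B) = (3/6)(3/6)(3/6)(3/6)(3/6) = 0.03125.
The prior-weighted likelihoods are 3/7 · 0.0119 = 0.0050999, 4/7 · 0.03125 = 0.017857; with total 0.022957.
Dividing through by the total gives posterior P(bowl A | data) = 0.22215, P(bowl B | data) = 0.77785.
So P(white next | data) = Σ P(white next | H) P(H | data) = (5/7)(0.22215) + (1/2)(0.77785) = 0.5476.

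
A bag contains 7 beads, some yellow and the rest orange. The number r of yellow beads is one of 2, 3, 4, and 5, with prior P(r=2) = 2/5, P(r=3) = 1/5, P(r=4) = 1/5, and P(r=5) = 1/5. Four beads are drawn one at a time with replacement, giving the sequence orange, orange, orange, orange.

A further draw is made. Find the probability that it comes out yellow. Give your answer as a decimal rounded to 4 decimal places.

0.3272

The likelihood of the observed sequence under each hypothesis: P(data | r = 2) = (5/7)(5/7)(5/7)(5/7) = 0.26031; P(data | r = 3) = (4/7)(4/7)(4/7)(4/7) = 0.10662; P(data | r = 4) = (3/7)(3/7)(3/7)(3/7) = 0.033736; P(data | r = 5) = (2/7)(2/7)(2/7)(2/7) = 0.0066639.
The prior-weighted likelihoods are 2/5 · 0.26031 = 0.10412, 1/5 · 0.10662 = 0.021324, 1/5 · 0.033736 = 0.0067472, 1/5 · 0.0066639 = 0.0013328; summing to 0.13353.
Normalising, the posterior is P(r = 2 | data) = 0.77979, P(r = 3 | data) = 0.1597, P(r = 4 | data) = 0.05053, P(r = 5 | data) = 0.0099813.
Averaging over the posterior, P(yellow next | data) = (2/7)(0.77979) + (3/7)(0.1597) + (4/7)(0.05053) + (5/7)(0.0099813) = 0.32724.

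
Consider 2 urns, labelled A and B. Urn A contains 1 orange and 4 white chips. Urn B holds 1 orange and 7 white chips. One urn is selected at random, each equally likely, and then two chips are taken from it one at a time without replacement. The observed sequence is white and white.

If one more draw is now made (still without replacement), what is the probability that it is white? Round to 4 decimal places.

0.7593

For each hypothesis, P(data | H) works out to: P(data | urn A) = (4/5)(3/4) = 3/5; P(data | urn B) = (7/8)(6/7) = 3/4.
Multiplying each by its prior: 1/2 · 3/5 = 3/10, 1/2 · 3/4 = 3/8; with total 27/40.
Normalising, the posterior is P(urn A | data) = 4/9, P(urn B | data) = 5/9.
Averaging over the posterior, P(white next | data) = (2/3)(4/9) + (5/6)(5/9) = 41/54.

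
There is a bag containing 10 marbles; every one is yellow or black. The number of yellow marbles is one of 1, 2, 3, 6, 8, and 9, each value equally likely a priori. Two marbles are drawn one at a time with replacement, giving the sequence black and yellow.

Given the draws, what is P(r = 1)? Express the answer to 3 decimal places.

Compute the likelihood of the observed sequence for each case: P(data | r = 1) = (9/10)(1/10) = 9/100; P(data | r = 2) = (8/10)(2/10) = 4/25; P(data | r = 3) = (7/10)(3/10) = 21/100; P(data | r = 6) = (4/10)(6/10) = 6/25; P(data | r = 8) = (2/10)(8/10) = 4/25; P(data | r = 9) = (1/10)(9/10) = 9/100.
Multiplying each by its prior: 1/6 · 9/100 = 3/200, 1/6 · 4/25 = 2/75, 1/6 · 21/100 = 7/200, 1/6 · 6/25 = 1/25, 1/6 · 4/25 = 2/75, 1/6 · 9/100 = 3/200; these sum to 19/120.
So P(r = 1 | data) = (3/200) / (19/120) = 9/95.

0.095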